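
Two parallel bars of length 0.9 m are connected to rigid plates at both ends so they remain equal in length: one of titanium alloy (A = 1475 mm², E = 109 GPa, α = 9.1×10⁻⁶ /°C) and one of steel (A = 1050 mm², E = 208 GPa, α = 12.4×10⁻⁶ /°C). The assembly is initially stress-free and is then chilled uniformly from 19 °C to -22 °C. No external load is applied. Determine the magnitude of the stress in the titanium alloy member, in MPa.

σ ≈ 8.49 MPa (compressive)

Both members must finish at the same length. With the larger α, the steel tends to over-contract; the plates restrain it, putting the steel in tension and the titanium alloy in compression. With no external load the two internal forces are equal and opposite, magnitude P.
Setting the final lengths equal and cancelling L: (α₁ − α₂)ΔT = P/(A₁E₁) + P/(A₂E₂).
|α₁ − α₂|·ΔT = 3.3×10⁻⁶ × 41 = 0.0001353.
1/(A₁E₁) + 1/(A₂E₂) = 1/(1475×109×10³) + 1/(1050×208×10³) = 1.08×10⁻⁸ N⁻¹.
P = 0.0001353 / 1.08×10⁻⁸ = 12530 N = 12.53 kN.
σ_{titanium alloy} = P/A₁ = 12530/1475 = 8.494 MPa, compressive.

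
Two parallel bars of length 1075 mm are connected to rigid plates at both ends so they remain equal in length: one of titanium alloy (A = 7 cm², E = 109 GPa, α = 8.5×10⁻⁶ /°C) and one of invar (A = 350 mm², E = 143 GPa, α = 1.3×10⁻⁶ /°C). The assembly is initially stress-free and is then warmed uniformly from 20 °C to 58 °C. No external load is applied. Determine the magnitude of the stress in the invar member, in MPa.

The titanium alloy has the larger α, so on heating it would change length more than the invar if both were free. The rigid plates force a common final length, so the titanium alloy is put into compression and the invar into tension, with equal and opposite forces P (no external load).
Equating the net (thermal + elastic) strains gives |α₁ − α₂|·ΔT = P·[1/(A₁E₁) + 1/(A₂E₂)].
|α₁ − α₂|·ΔT = 7.2×10⁻⁶ × 38 = 0.0002736.
1/(A₁E₁) + 1/(A₂E₂) = 1/(700×109×10³) + 1/(350×143×10³) = 3.309×10⁻⁸ N⁻¹.
So P = 0.0002736 / 3.309×10⁻⁸ = 8.269 kN.
σ_{invar} = P/A₂ = 8269/350 = 23.63 MPa, tensile.

σ ≈ 23.6 MPa (tensile)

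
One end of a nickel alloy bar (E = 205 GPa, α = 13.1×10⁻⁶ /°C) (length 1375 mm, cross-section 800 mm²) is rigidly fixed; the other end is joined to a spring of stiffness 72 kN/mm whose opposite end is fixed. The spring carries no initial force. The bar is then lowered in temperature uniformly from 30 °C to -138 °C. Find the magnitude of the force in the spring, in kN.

P ≈ 136 kN

The unrestrained thermal change is αΔT L = 13.1×10⁻⁶ × 168 × 1375 = 3.026 mm.
Let P be the tensile force in the spring. The bar extends elastically by PL/(AE) and the spring stretches by P/k; together these equal δ_free.
P [ L/(AE) + 1/k ] = δ_free → P [ 1375/(800×205×10³) + 1/(72×10³) ] = 3.026.
P = 3.026 / 2.227×10⁻⁵ = 135900 N.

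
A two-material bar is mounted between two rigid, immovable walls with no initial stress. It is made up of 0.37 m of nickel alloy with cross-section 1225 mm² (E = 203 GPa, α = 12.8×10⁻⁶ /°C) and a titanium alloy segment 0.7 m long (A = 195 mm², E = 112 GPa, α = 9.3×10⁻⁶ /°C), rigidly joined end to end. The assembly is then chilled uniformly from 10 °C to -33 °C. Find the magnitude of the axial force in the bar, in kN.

P ≈ 14.4 kN (tensile)

Free thermal contraction of the whole bar: Σ αᵢΔT Lᵢ = 12.8×10⁻⁶×43×370 + 9.3×10⁻⁶×43×700 = 0.4836 mm.
The walls prevent any net length change, so an axial force P (same in every segment) develops. Compatibility: P · Σ Lᵢ/(AᵢEᵢ) = δ_free.
The series flexibility is Σ Lᵢ/(AᵢEᵢ) = 370/(1225×203×10³) + 700/(195×112×10³) = 3.354×10⁻⁵ mm/N.
So P = 0.4836 / 3.354×10⁻⁵ = 14.42 kN, tensile.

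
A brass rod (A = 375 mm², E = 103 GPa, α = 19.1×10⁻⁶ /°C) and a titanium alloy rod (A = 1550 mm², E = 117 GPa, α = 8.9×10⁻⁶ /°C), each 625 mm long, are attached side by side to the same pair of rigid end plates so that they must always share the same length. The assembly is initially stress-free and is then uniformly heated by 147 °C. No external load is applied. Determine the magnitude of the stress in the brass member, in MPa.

Equilibrium of a rigid end plate with no external load gives equal and opposite internal forces ±P in the two members. Since α_{brass} > α_{titanium alloy}, heating drives the brass into compression and the titanium alloy into tension.
Setting the final lengths equal and cancelling L: (α₁ − α₂)ΔT = P/(A₁E₁) + P/(A₂E₂).
|α₁ − α₂|·ΔT = 10.2×10⁻⁶ × 147 = 0.001499.
1/(A₁E₁) + 1/(A₂E₂) = 1/(375×103×10³) + 1/(1550×117×10³) = 3.14×10⁻⁸ N⁻¹.
So P = 0.001499 / 3.14×10⁻⁸ = 47.75 kN.
σ_{brass} = P/A₁ = 47750/375 = 127.3 MPa, compressive.

σ ≈ 127 MPa (compressive)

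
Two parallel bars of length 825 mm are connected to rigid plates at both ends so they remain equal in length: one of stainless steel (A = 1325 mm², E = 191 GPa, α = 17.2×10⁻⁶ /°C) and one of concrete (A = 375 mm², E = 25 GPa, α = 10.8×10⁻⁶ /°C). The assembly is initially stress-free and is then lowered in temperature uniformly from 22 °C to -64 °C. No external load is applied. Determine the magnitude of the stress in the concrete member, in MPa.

Equilibrium of a rigid end plate with no external load gives equal and opposite internal forces ±P in the two members. Since α_{stainless steel} > α_{concrete}, cooling drives the stainless steel into tension and the concrete into compression.
Compatibility of the two members (thermal + elastic change equal): (α₁ − α₂)ΔT = P·[1/(A₁E₁) + 1/(A₂E₂)].
|α₁ − α₂|·ΔT = 6.4×10⁻⁶ × 86 = 0.0005504.
1/(A₁E₁) + 1/(A₂E₂) = 1/(1325×191×10³) + 1/(375×25×10³) = 1.106×10⁻⁷ N⁻¹.
P = 0.0005504 / 1.106×10⁻⁷ = 4976 N = 4.976 kN.
σ_{concrete} = P/A₂ = 4976/375 = 13.27 MPa, compressive.

σ ≈ 13.3 MPa (compressive)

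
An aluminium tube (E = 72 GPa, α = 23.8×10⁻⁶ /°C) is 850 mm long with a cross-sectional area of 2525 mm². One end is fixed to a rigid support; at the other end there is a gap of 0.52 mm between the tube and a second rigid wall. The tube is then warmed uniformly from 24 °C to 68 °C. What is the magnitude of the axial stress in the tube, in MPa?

If the wall were absent the tube would grow by αΔT L = 23.8×10⁻⁶ × 44 × 850 = 0.8901 mm.
This exceeds the 0.52 mm gap, so the wall pushes back. The portion of expansion that must be recovered elastically is δ_free − gap = 0.8901 − 0.52 = 0.3701 mm.
Compatibility: PL/(AE) = 0.3701 mm, so σ = P/A = E × (0.3701/850) = 31.35 MPa.

σ ≈ 31.4 MPa (compressive)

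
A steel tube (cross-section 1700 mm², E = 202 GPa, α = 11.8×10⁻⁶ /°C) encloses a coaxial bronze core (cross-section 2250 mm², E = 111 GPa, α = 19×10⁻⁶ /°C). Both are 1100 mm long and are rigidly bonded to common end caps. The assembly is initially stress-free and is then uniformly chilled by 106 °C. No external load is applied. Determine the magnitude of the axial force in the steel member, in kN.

P ≈ 110 kN (compressive in the steel)

The bronze has the larger α, so on cooling it would change length more than the steel if both were free. The rigid plates force a common final length, so the bronze is put into tension and the steel into compression, with equal and opposite forces P (no external load).
Equating the net (thermal + elastic) strains gives |α₁ − α₂|·ΔT = P·[1/(A₁E₁) + 1/(A₂E₂)].
|α₁ − α₂|·ΔT = 7.2×10⁻⁶ × 106 = 0.0007632.
1/(A₁E₁) + 1/(A₂E₂) = 1/(1700×202×10³) + 1/(2250×111×10³) = 6.916×10⁻⁹ N⁻¹.
So P = 0.0007632 / 6.916×10⁻⁹ = 110.4 kN.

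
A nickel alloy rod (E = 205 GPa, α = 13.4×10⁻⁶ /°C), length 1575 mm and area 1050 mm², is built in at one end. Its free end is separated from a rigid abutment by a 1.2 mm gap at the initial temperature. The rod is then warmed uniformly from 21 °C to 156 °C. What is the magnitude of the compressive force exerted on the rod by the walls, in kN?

If the wall were absent the rod would grow by αΔT L = 13.4×10⁻⁶ × 135 × 1575 = 2.849 mm.
This exceeds the 1.2 mm gap, so the wall pushes back. The portion of expansion that must be recovered elastically is δ_free − gap = 2.849 − 1.2 = 1.649 mm.
So σ = E(δ_free − g)/L = 205×10³ × 1.649/1575 = 214.7 MPa.
P = σA = 214.7 × 1050 = 225.4 kN.

P ≈ 225 kN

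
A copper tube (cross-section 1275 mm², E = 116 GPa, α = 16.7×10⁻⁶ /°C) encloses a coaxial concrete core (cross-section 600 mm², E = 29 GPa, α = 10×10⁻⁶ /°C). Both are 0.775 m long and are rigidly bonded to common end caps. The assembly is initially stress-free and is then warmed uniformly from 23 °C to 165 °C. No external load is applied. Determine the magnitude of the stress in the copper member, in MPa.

σ ≈ 11.6 MPa (compressive)

Both members must finish at the same length. With the larger α, the copper tends to over-expand; the plates restrain it, putting the copper in compression and the concrete in tension. With no external load the two internal forces are equal and opposite, magnitude P.
Setting the final lengths equal and cancelling L: (α₁ − α₂)ΔT = P/(A₁E₁) + P/(A₂E₂).
|α₁ − α₂|·ΔT = 6.7×10⁻⁶ × 142 = 0.0009514.
1/(A₁E₁) + 1/(A₂E₂) = 1/(1275×116×10³) + 1/(600×29×10³) = 6.423×10⁻⁸ N⁻¹.
P = 0.0009514 / 6.423×10⁻⁸ = 14810 N = 14.81 kN.
σ_{copper} = P/A₁ = 14810/1275 = 11.62 MPa, compressive.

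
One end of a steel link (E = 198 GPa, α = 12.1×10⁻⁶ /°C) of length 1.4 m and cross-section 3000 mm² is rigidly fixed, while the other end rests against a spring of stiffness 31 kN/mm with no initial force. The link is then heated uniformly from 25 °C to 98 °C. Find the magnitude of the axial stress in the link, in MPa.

σ ≈ 11.9 MPa (compressive)

The unrestrained thermal change is αΔT L = 12.1×10⁻⁶ × 73 × 1400 = 1.237 mm.
With a force P in the spring, the elastic change of the link is PL/(AE) and that of the spring is P/k; compatibility requires their sum to equal δ_free.
So P = δ_free / [L/(AE) + 1/k] = 1.237 / [ 1400/(3000×198×10³) + 1/(31×10³) ].
P = 1.237 / 3.461×10⁻⁵ = 35730 N.
σ = P/A = 35730/3000 = 11.91 MPa.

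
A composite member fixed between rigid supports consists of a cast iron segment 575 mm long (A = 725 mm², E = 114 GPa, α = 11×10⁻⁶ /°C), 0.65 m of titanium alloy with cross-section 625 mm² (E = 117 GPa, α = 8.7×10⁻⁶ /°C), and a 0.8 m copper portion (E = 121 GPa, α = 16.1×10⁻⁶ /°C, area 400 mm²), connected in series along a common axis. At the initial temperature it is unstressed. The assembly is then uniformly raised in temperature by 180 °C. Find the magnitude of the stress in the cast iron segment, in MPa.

σ ≈ 191 MPa (compressive)

If the supports were absent, the total length change would be Σ αᵢΔT Lᵢ = 11×10⁻⁶×180×575 + 8.7×10⁻⁶×180×650 + 16.1×10⁻⁶×180×800 = 4.475 mm.
The rigid supports impose zero overall length change; the single axial force P common to all segments must satisfy P Σ Lᵢ/(AᵢEᵢ) = δ_free.
Σ Lᵢ/(AᵢEᵢ) = 575/(725×114×10³) + 650/(625×117×10³) + 800/(400×121×10³) = 3.237×10⁻⁵ mm/N.
P = 4.475 / 3.237×10⁻⁵ = 138200 N = 138.2 kN, compressive.
σ_{cast iron} = P / A = 138200 / 725 = 190.6 MPa.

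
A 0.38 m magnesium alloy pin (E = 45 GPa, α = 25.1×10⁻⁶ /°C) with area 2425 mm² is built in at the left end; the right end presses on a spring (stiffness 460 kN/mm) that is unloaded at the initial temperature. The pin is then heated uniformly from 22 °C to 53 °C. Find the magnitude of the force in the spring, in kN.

The unrestrained thermal change is αΔT L = 25.1×10⁻⁶ × 31 × 380 = 0.2957 mm.
With a force P in the spring, the elastic change of the pin is PL/(AE) and that of the spring is P/k; compatibility requires their sum to equal δ_free.
P [ L/(AE) + 1/k ] = δ_free → P [ 380/(2425×45×10³) + 1/(460×10³) ] = 0.2957.
P = 0.2957 / 5.656×10⁻⁶ = 52280 N.

P ≈ 52.3 kN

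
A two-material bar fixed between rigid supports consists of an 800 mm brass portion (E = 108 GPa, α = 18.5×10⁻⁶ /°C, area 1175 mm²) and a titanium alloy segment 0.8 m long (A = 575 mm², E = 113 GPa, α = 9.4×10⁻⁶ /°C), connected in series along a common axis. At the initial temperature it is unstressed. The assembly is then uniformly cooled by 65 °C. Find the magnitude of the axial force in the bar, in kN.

P ≈ 77.9 kN (tensile)

With the walls removed the bar would change length by δ_free = Σ αᵢΔT Lᵢ = 18.5×10⁻⁶×65×800 + 9.4×10⁻⁶×65×800 = 1.451 mm.
The rigid supports impose zero overall length change; the single axial force P common to all segments must satisfy P Σ Lᵢ/(AᵢEᵢ) = δ_free.
The series flexibility is Σ Lᵢ/(AᵢEᵢ) = 800/(1175×108×10³) + 800/(575×113×10³) = 1.862×10⁻⁵ mm/N.
P = 1.451 / 1.862×10⁻⁵ = 77930 N = 77.93 kN, tensile.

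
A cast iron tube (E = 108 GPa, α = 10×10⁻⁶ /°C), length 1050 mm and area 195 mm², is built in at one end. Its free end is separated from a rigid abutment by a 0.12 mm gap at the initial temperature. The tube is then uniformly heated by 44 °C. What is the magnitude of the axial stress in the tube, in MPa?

σ ≈ 35.2 MPa (compressive)

If the wall were absent the tube would grow by αΔT L = 10×10⁻⁶ × 44 × 1050 = 0.462 mm.
The gap closes (δ_free > 0.12 mm) and the wall then resists a further 0.462 − 0.12 = 0.342 mm of expansion.
So σ = E(δ_free − g)/L = 108×10³ × 0.342/1050 = 35.18 MPa.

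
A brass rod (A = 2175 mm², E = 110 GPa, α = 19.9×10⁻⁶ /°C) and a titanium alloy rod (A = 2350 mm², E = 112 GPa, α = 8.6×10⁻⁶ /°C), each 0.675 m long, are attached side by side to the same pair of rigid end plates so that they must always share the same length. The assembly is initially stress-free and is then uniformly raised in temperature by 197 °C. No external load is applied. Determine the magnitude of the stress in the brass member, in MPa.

σ ≈ 128 MPa (compressive)

The brass has the larger α, so on heating it would change length more than the titanium alloy if both were free. The rigid plates force a common final length, so the brass is put into compression and the titanium alloy into tension, with equal and opposite forces P (no external load).
Setting the final lengths equal and cancelling L: (α₁ − α₂)ΔT = P/(A₁E₁) + P/(A₂E₂).
|α₁ − α₂|·ΔT = 11.3×10⁻⁶ × 197 = 0.002226.
1/(A₁E₁) + 1/(A₂E₂) = 1/(2175×110×10³) + 1/(2350×112×10³) = 7.979×10⁻⁹ N⁻¹.
So P = 0.002226 / 7.979×10⁻⁹ = 279 kN.
σ_{brass} = P/A₁ = 279000/2175 = 128.3 MPa, compressive.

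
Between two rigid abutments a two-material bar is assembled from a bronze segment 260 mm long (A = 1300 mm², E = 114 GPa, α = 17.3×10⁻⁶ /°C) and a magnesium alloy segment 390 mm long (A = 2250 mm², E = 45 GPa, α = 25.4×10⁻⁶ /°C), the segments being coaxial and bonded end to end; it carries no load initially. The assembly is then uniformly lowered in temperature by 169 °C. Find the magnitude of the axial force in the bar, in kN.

P ≈ 434 kN (tensile)

Free thermal contraction of the whole bar: Σ αᵢΔT Lᵢ = 17.3×10⁻⁶×169×260 + 25.4×10⁻⁶×169×390 = 2.434 mm.
The rigid supports impose zero overall length change; the single axial force P common to all segments must satisfy P Σ Lᵢ/(AᵢEᵢ) = δ_free.
The series flexibility is Σ Lᵢ/(AᵢEᵢ) = 260/(1300×114×10³) + 390/(2250×45×10³) = 5.606×10⁻⁶ mm/N.
So P = 2.434 / 5.606×10⁻⁶ = 434.2 kN, tensile.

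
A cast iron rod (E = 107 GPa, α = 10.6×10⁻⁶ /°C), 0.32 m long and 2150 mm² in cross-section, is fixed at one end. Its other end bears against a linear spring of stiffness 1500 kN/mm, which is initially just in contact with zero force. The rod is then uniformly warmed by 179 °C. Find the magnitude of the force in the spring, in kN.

P ≈ 295 kN

If the spring were absent the rod would lengthen by αΔT L = 10.6×10⁻⁶ × 179 × 320 = 0.6072 mm.
Let P be the compressive force at the spring. The rod shortens elastically by PL/(AE) and the spring compresses by P/k; together these equal δ_free.
So P = δ_free / [L/(AE) + 1/k] = 0.6072 / [ 320/(2150×107×10³) + 1/(1500×10³) ].
P = 0.6072 / 2.058×10⁻⁶ = 295100 N.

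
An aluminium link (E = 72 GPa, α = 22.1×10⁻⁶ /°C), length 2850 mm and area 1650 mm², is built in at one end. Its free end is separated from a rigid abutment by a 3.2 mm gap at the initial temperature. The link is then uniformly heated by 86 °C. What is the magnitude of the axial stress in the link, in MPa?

If the wall were absent the link would grow by αΔT L = 22.1×10⁻⁶ × 86 × 2850 = 5.417 mm.
This exceeds the 3.2 mm gap, so the wall pushes back. The portion of expansion that must be recovered elastically is δ_free − gap = 5.417 − 3.2 = 2.217 mm.
Compatibility: PL/(AE) = 2.217 mm, so σ = P/A = E × (2.217/2850) = 56 MPa.

σ ≈ 56 MPa (compressive)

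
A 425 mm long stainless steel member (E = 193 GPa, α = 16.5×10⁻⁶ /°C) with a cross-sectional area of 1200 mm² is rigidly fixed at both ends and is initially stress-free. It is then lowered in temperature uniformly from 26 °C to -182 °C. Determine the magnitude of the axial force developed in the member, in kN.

P ≈ 795 kN (tensile)

With zero net strain, σ = E·αΔT = 193 GPa × 16.5×10⁻⁶ × 208 = 662.4 MPa.
Axial force P = σA = 662.4 × 1200 = 794900 N = 794.9 kN, tensile.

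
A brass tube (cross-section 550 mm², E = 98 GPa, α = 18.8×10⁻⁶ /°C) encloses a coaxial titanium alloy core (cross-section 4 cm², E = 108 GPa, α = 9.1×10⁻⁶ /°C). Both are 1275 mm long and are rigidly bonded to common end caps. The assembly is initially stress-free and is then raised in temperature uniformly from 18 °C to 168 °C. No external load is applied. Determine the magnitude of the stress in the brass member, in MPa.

The brass has the larger α, so on heating it would change length more than the titanium alloy if both were free. The rigid plates force a common final length, so the brass is put into compression and the titanium alloy into tension, with equal and opposite forces P (no external load).
Compatibility of the two members (thermal + elastic change equal): (α₁ − α₂)ΔT = P·[1/(A₁E₁) + 1/(A₂E₂)].
|α₁ − α₂|·ΔT = 9.7×10⁻⁶ × 150 = 0.001455.
1/(A₁E₁) + 1/(A₂E₂) = 1/(550×98×10³) + 1/(400×108×10³) = 4.17×10⁻⁸ N⁻¹.
So P = 0.001455 / 4.17×10⁻⁸ = 34.89 kN.
σ_{brass} = P/A₁ = 34890/550 = 63.44 MPa, compressive.

σ ≈ 63.4 MPa (compressive)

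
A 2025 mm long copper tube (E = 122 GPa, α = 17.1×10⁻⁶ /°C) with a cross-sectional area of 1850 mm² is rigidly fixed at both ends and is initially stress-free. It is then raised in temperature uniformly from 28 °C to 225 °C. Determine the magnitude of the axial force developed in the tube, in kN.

The ends cannot move, so σ = EαΔT = 122×10³ × 17.1×10⁻⁶ × 197 = 411 MPa.
P = AEαΔT = 1850 × 122×10³ × 17.1×10⁻⁶ × 197 = 760.3 kN (compressive).

P ≈ 760 kN (compressive)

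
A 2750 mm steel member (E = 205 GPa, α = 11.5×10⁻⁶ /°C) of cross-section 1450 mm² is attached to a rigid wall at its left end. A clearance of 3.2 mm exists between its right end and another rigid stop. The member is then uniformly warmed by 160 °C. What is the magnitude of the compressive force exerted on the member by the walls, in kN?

Unrestrained expansion: δ_free = αΔT L = 11.5×10⁻⁶ × 160 × 2750 = 5.06 mm.
The gap closes (δ_free > 3.2 mm) and the wall then resists a further 5.06 − 3.2 = 1.86 mm of expansion.
That suppressed elongation corresponds to σ = E·Δ/L = 205×10³ × 1.86/2750 = 138.7 MPa.
Force on the wall = σA = 138.7 × 1450 mm² = 201 kN.

P ≈ 201 kN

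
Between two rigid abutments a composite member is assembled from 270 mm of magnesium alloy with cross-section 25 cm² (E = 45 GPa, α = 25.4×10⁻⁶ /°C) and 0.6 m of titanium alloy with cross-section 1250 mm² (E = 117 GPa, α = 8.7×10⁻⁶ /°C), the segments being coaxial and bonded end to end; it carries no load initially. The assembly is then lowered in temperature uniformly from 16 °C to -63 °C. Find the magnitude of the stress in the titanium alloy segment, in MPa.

σ ≈ 117 MPa (tensile)

With the walls removed the bar would change length by δ_free = Σ αᵢΔT Lᵢ = 25.4×10⁻⁶×79×270 + 8.7×10⁻⁶×79×600 = 0.9542 mm.
The rigid supports impose zero overall length change; the single axial force P common to all segments must satisfy P Σ Lᵢ/(AᵢEᵢ) = δ_free.
The series flexibility is Σ Lᵢ/(AᵢEᵢ) = 270/(2500×45×10³) + 600/(1250×117×10³) = 6.503×10⁻⁶ mm/N.
Hence P = δ_free / Σ(L/AE) = 0.9542/6.503×10⁻⁶ = 146.7 kN (tensile).
σ_{titanium alloy} = P / A = 146700 / 1250 = 117.4 MPa.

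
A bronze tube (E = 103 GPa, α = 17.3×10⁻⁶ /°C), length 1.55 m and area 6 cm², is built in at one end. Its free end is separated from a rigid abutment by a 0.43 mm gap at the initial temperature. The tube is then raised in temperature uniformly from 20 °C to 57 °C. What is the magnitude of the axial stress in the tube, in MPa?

σ ≈ 37.4 MPa (compressive)

Free thermal elongation = αΔT L = 17.3×10⁻⁶ × 37 × 1550 = 0.9922 mm.
The gap closes (δ_free > 0.43 mm) and the wall then resists a further 0.9922 − 0.43 = 0.5622 mm of expansion.
Compatibility: PL/(AE) = 0.5622 mm, so σ = P/A = E × (0.5622/1550) = 37.36 MPa.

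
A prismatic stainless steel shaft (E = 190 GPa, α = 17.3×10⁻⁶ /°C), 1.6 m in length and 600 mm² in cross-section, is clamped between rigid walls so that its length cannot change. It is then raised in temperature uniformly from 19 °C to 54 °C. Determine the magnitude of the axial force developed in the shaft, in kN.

P ≈ 69 kN (compressive)

Full restraint means ε = 0, so the stress is σ = EαΔT = 190×10³ × 17.3×10⁻⁶ × 35 = 115 MPa.
Then P = σA = 115 × 600 mm² = 69.03 kN, compressive.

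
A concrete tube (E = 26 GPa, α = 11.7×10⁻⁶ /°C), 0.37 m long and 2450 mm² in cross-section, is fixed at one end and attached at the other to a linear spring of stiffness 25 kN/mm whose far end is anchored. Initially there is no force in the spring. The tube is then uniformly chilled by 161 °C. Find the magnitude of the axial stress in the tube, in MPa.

σ ≈ 6.21 MPa (tensile)

If the spring were absent the tube would shorten by αΔT L = 11.7×10⁻⁶ × 161 × 370 = 0.697 mm.
With a force P in the spring, the elastic change of the tube is PL/(AE) and that of the spring is P/k; compatibility requires their sum to equal δ_free.
So P = δ_free / [L/(AE) + 1/k] = 0.697 / [ 370/(2450×26×10³) + 1/(25×10³) ].
P = 0.697 / 4.581×10⁻⁵ = 15210 N.
σ = P/A = 15210/2450 = 6.21 MPa.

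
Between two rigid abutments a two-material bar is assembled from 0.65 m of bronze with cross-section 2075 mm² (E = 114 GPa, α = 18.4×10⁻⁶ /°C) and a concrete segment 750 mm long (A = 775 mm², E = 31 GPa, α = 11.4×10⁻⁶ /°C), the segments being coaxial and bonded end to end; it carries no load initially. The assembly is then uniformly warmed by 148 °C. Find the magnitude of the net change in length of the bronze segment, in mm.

With the walls removed the bar would change length by δ_free = Σ αᵢΔT Lᵢ = 18.4×10⁻⁶×148×650 + 11.4×10⁻⁶×148×750 = 3.035 mm.
Since the ends are fixed, an axial force P builds up, equal in every segment, with P · Σ Lᵢ/(AᵢEᵢ) = δ_free.
The series flexibility is Σ Lᵢ/(AᵢEᵢ) = 650/(2075×114×10³) + 750/(775×31×10³) = 3.397×10⁻⁵ mm/N.
P = 3.035 / 3.397×10⁻⁵ = 89370 N = 89.37 kN, compressive.
For the bronze segment, free thermal change = 18.4×10⁻⁶×148×650 = 1.77 mm and elastic change from P = 89370×650/(2075×114×10³) = 0.2456 mm; these oppose, so the net change is 1.52 mm (segment lengthens).

|ΔL| ≈ 1.52 mm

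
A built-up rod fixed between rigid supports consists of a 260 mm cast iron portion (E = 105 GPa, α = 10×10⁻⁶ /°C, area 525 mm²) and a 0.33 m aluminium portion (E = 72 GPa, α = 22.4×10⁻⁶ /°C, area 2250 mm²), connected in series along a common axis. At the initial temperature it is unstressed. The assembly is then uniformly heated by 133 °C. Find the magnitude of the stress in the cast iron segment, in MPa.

σ ≈ 375 MPa (compressive)

If the supports were absent, the total length change would be Σ αᵢΔT Lᵢ = 10×10⁻⁶×133×260 + 22.4×10⁻⁶×133×330 = 1.329 mm.
The rigid supports impose zero overall length change; the single axial force P common to all segments must satisfy P Σ Lᵢ/(AᵢEᵢ) = δ_free.
Σ Lᵢ/(AᵢEᵢ) = 260/(525×105×10³) + 330/(2250×72×10³) = 6.754×10⁻⁶ mm/N.
Hence P = δ_free / Σ(L/AE) = 1.329/6.754×10⁻⁶ = 196.8 kN (compressive).
σ_{cast iron} = P / A = 196800 / 525 = 374.8 MPa.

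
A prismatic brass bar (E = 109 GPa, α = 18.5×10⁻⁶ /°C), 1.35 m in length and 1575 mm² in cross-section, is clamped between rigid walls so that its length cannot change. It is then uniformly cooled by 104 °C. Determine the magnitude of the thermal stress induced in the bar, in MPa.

σ ≈ 210 MPa (tensile)

Because both ends are immovable the net strain is zero, and the suppressed thermal strain is αΔT = 18.5×10⁻⁶ × 104 = 1924×10⁻⁶.
Hence σ = E·αΔT = 109×10³ × 1924×10⁻⁶ = 209.7 MPa, tensile.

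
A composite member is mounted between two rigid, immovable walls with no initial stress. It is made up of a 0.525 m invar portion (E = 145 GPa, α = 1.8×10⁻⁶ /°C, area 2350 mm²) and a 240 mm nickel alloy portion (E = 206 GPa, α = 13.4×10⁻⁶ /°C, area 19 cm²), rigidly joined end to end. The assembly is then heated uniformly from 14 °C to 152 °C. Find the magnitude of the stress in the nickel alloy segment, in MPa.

Free thermal expansion of the whole bar: Σ αᵢΔT Lᵢ = 1.8×10⁻⁶×138×525 + 13.4×10⁻⁶×138×240 = 0.5742 mm.
Since the ends are fixed, an axial force P builds up, equal in every segment, with P · Σ Lᵢ/(AᵢEᵢ) = δ_free.
The series flexibility is Σ Lᵢ/(AᵢEᵢ) = 525/(2350×145×10³) + 240/(1900×206×10³) = 2.154×10⁻⁶ mm/N.
P = 0.5742 / 2.154×10⁻⁶ = 266600 N = 266.6 kN, compressive.
σ_{nickel alloy} = P / A = 266600 / 1900 = 140.3 MPa.

σ ≈ 140 MPa (compressive)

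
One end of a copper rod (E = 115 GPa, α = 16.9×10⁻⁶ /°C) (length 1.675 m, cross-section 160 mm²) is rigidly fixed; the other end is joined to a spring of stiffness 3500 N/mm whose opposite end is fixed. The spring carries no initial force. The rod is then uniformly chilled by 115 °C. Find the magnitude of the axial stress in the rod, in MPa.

The unrestrained thermal change is αΔT L = 16.9×10⁻⁶ × 115 × 1675 = 3.255 mm.
Let P be the tensile force in the spring. The rod extends elastically by PL/(AE) and the spring stretches by P/k; together these equal δ_free.
P [ L/(AE) + 1/k ] = δ_free → P [ 1675/(160×115×10³) + 1/(3500) ] = 3.255.
P = 3.255 / 0.0003767 = 8641 N.
σ = P/A = 8641/160 = 54 MPa.

σ ≈ 54 MPa (tensile)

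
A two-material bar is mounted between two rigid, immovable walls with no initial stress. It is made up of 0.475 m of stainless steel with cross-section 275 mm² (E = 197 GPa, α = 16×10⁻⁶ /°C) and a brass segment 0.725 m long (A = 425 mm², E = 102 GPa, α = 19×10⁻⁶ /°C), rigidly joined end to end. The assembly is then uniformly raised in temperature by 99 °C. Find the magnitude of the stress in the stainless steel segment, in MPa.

σ ≈ 302 MPa (compressive)

Free thermal expansion of the whole bar: Σ αᵢΔT Lᵢ = 16×10⁻⁶×99×475 + 19×10⁻⁶×99×725 = 2.116 mm.
Since the ends are fixed, an axial force P builds up, equal in every segment, with P · Σ Lᵢ/(AᵢEᵢ) = δ_free.
Σ Lᵢ/(AᵢEᵢ) = 475/(275×197×10³) + 725/(425×102×10³) = 2.549×10⁻⁵ mm/N.
So P = 2.116 / 2.549×10⁻⁵ = 83.01 kN, compressive.
σ_{stainless steel} = P / A = 83010 / 275 = 301.9 MPa.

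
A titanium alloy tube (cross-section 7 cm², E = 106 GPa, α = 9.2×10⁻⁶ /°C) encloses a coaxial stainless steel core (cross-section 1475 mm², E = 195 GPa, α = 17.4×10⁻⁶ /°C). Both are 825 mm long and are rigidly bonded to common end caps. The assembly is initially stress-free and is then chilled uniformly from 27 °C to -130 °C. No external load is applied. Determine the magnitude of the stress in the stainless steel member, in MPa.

The stainless steel has the larger α, so on cooling it would change length more than the titanium alloy if both were free. The rigid plates force a common final length, so the stainless steel is put into tension and the titanium alloy into compression, with equal and opposite forces P (no external load).
Compatibility of the two members (thermal + elastic change equal): (α₁ − α₂)ΔT = P·[1/(A₁E₁) + 1/(A₂E₂)].
|α₁ − α₂|·ΔT = 8.2×10⁻⁶ × 157 = 0.001287.
1/(A₁E₁) + 1/(A₂E₂) = 1/(700×106×10³) + 1/(1475×195×10³) = 1.695×10⁻⁸ N⁻¹.
P = 0.001287 / 1.695×10⁻⁸ = 75940 N = 75.94 kN.
σ_{stainless steel} = P/A₂ = 75940/1475 = 51.48 MPa, tensile.

σ ≈ 51.5 MPa (tensile)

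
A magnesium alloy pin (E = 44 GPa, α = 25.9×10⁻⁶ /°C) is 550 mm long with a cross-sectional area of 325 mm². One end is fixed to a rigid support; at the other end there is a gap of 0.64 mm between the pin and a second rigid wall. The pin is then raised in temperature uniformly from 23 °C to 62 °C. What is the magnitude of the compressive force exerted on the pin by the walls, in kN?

Free thermal elongation = αΔT L = 25.9×10⁻⁶ × 39 × 550 = 0.5556 mm.
Since δ_free = 0.556 mm is less than the 0.64 mm gap, the pin never touches the wall. No axial force develops.

P ≈ 0 kN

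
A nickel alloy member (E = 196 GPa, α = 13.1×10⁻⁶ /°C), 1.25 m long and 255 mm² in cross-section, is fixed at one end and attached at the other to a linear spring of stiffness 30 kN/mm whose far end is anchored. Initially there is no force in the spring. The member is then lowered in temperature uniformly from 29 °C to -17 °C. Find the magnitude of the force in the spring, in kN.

The unrestrained thermal change is αΔT L = 13.1×10⁻⁶ × 46 × 1250 = 0.7532 mm.
With a force P in the spring, the elastic change of the member is PL/(AE) and that of the spring is P/k; compatibility requires their sum to equal δ_free.
P [ L/(AE) + 1/k ] = δ_free → P [ 1250/(255×196×10³) + 1/(30×10³) ] = 0.7532.
P = 0.7532 / 5.834×10⁻⁵ = 12910 N.

P ≈ 12.9 kN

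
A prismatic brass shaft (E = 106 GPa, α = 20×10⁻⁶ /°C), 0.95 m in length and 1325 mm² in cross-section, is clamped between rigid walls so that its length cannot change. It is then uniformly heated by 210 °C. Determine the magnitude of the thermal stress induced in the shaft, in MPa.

The supports are rigid, so the total axial strain is zero. The restrained thermal strain is ε = αΔT = 20×10⁻⁶ × 210 = 4200×10⁻⁶.
The stress required to suppress this strain is σ = Eε = 106×10³ × 4200×10⁻⁶ = 445.2 MPa, compressive since the shaft is trying to expand.

σ ≈ 445 MPa (compressive)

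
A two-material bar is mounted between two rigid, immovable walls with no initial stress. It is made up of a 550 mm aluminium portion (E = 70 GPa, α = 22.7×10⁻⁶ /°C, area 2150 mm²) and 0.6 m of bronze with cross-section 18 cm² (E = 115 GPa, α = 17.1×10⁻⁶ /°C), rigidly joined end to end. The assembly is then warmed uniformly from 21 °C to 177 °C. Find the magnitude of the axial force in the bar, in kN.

P ≈ 541 kN (compressive)

If the supports were absent, the total length change would be Σ αᵢΔT Lᵢ = 22.7×10⁻⁶×156×550 + 17.1×10⁻⁶×156×600 = 3.548 mm.
The rigid supports impose zero overall length change; the single axial force P common to all segments must satisfy P Σ Lᵢ/(AᵢEᵢ) = δ_free.
The series flexibility is Σ Lᵢ/(AᵢEᵢ) = 550/(2150×70×10³) + 600/(1800×115×10³) = 6.553×10⁻⁶ mm/N.
So P = 3.548 / 6.553×10⁻⁶ = 541.5 kN, compressive.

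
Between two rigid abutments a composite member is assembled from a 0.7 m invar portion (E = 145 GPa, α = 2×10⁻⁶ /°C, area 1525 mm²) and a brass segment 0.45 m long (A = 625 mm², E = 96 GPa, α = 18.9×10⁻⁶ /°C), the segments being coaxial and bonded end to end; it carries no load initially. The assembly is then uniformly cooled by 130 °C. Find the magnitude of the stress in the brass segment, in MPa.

σ ≈ 193 MPa (tensile)

With the walls removed the bar would change length by δ_free = Σ αᵢΔT Lᵢ = 2×10⁻⁶×130×700 + 18.9×10⁻⁶×130×450 = 1.288 mm.
Since the ends are fixed, an axial force P builds up, equal in every segment, with P · Σ Lᵢ/(AᵢEᵢ) = δ_free.
The series flexibility is Σ Lᵢ/(AᵢEᵢ) = 700/(1525×145×10³) + 450/(625×96×10³) = 1.067×10⁻⁵ mm/N.
P = 1.288 / 1.067×10⁻⁵ = 120700 N = 120.7 kN, tensile.
σ_{brass} = P / A = 120700 / 625 = 193.2 MPa.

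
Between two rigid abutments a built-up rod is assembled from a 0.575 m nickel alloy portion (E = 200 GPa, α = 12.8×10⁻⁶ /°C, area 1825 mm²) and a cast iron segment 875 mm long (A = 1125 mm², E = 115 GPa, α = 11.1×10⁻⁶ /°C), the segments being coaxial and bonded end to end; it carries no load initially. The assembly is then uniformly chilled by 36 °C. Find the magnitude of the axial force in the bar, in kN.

P ≈ 73.7 kN (tensile)

With the walls removed the bar would change length by δ_free = Σ αᵢΔT Lᵢ = 12.8×10⁻⁶×36×575 + 11.1×10⁻⁶×36×875 = 0.6146 mm.
The rigid supports impose zero overall length change; the single axial force P common to all segments must satisfy P Σ Lᵢ/(AᵢEᵢ) = δ_free.
The series flexibility is Σ Lᵢ/(AᵢEᵢ) = 575/(1825×200×10³) + 875/(1125×115×10³) = 8.339×10⁻⁶ mm/N.
P = 0.6146 / 8.339×10⁻⁶ = 73710 N = 73.71 kN, tensile.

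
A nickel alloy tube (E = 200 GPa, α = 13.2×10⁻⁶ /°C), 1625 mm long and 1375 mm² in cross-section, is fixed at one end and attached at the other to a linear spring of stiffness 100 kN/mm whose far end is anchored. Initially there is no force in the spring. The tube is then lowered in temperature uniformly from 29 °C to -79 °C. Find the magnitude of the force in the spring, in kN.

If the spring were absent the tube would shorten by αΔT L = 13.2×10⁻⁶ × 108 × 1625 = 2.317 mm.
Let P be the tensile force in the spring. The tube extends elastically by PL/(AE) and the spring stretches by P/k; together these equal δ_free.
So P = δ_free / [L/(AE) + 1/k] = 2.317 / [ 1625/(1375×200×10³) + 1/(100×10³) ].
P = 2.317 / 1.591×10⁻⁵ = 145600 N.

P ≈ 146 kN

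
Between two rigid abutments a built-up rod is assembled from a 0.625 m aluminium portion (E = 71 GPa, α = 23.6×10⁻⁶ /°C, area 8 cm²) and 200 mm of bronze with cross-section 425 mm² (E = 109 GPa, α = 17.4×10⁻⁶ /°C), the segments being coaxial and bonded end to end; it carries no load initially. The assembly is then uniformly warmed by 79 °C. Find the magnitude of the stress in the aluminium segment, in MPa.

Free thermal expansion of the whole bar: Σ αᵢΔT Lᵢ = 23.6×10⁻⁶×79×625 + 17.4×10⁻⁶×79×200 = 1.44 mm.
The walls prevent any net length change, so an axial force P (same in every segment) develops. Compatibility: P · Σ Lᵢ/(AᵢEᵢ) = δ_free.
Σ Lᵢ/(AᵢEᵢ) = 625/(800×71×10³) + 200/(425×109×10³) = 1.532×10⁻⁵ mm/N.
Hence P = δ_free / Σ(L/AE) = 1.44/1.532×10⁻⁵ = 94 kN (compressive).
σ_{aluminium} = P / A = 94000 / 800 = 117.5 MPa.

σ ≈ 118 MPa (compressive)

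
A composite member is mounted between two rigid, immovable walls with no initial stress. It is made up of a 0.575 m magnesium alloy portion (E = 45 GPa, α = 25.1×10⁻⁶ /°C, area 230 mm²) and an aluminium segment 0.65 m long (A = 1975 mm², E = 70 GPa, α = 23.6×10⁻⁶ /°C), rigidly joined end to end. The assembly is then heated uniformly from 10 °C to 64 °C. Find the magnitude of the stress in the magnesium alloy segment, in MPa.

With the walls removed the bar would change length by δ_free = Σ αᵢΔT Lᵢ = 25.1×10⁻⁶×54×575 + 23.6×10⁻⁶×54×650 = 1.608 mm.
The rigid supports impose zero overall length change; the single axial force P common to all segments must satisfy P Σ Lᵢ/(AᵢEᵢ) = δ_free.
The series flexibility is Σ Lᵢ/(AᵢEᵢ) = 575/(230×45×10³) + 650/(1975×70×10³) = 6.026×10⁻⁵ mm/N.
Hence P = δ_free / Σ(L/AE) = 1.608/6.026×10⁻⁵ = 26.68 kN (compressive).
σ_{magnesium alloy} = P / A = 26680 / 230 = 116 MPa.

σ ≈ 116 MPa (compressive)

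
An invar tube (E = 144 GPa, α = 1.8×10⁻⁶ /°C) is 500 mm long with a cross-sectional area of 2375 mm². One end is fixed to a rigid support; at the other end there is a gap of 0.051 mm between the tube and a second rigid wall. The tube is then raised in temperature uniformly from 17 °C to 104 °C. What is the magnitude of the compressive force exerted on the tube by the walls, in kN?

P ≈ 18.7 kN

Free thermal elongation = αΔT L = 1.8×10⁻⁶ × 87 × 500 = 0.0783 mm.
The gap closes (δ_free > 0.051 mm) and the wall then resists a further 0.0783 − 0.051 = 0.0273 mm of expansion.
So σ = E(δ_free − g)/L = 144×10³ × 0.0273/500 = 7.862 MPa.
Force on the wall = σA = 7.862 × 2375 mm² = 18.67 kN.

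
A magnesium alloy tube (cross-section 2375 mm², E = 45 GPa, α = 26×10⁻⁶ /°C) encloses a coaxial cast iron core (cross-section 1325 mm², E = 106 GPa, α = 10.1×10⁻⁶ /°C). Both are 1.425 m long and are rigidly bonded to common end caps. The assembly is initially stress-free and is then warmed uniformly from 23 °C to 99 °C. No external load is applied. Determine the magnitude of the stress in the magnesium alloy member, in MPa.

σ ≈ 30.9 MPa (compressive)

Equilibrium of a rigid end plate with no external load gives equal and opposite internal forces ±P in the two members. Since α_{magnesium alloy} > α_{cast iron}, heating drives the magnesium alloy into compression and the cast iron into tension.
Setting the final lengths equal and cancelling L: (α₁ − α₂)ΔT = P/(A₁E₁) + P/(A₂E₂).
|α₁ − α₂|·ΔT = 15.9×10⁻⁶ × 76 = 0.001208.
1/(A₁E₁) + 1/(A₂E₂) = 1/(2375×45×10³) + 1/(1325×106×10³) = 1.648×10⁻⁸ N⁻¹.
P = 0.001208 / 1.648×10⁻⁸ = 73340 N = 73.34 kN.
σ_{magnesium alloy} = P/A₁ = 73340/2375 = 30.88 MPa, compressive.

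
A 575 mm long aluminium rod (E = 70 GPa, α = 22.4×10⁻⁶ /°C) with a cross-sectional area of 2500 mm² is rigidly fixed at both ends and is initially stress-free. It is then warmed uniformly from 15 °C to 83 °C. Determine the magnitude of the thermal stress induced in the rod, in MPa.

σ ≈ 107 MPa (compressive)

With length fixed, the mechanical strain must cancel the thermal strain αΔT = 22.4×10⁻⁶ × 68 = 1523.2×10⁻⁶.
The stress required to suppress this strain is σ = Eε = 70×10³ × 1523.2×10⁻⁶ = 106.6 MPa, compressive since the rod is trying to expand.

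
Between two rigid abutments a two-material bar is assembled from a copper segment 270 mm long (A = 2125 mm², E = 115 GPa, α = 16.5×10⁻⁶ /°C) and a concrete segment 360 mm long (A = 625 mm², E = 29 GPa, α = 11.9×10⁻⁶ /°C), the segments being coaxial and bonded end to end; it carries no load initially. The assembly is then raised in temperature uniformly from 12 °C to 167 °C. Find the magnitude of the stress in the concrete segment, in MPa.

With the walls removed the bar would change length by δ_free = Σ αᵢΔT Lᵢ = 16.5×10⁻⁶×155×270 + 11.9×10⁻⁶×155×360 = 1.355 mm.
The rigid supports impose zero overall length change; the single axial force P common to all segments must satisfy P Σ Lᵢ/(AᵢEᵢ) = δ_free.
Σ Lᵢ/(AᵢEᵢ) = 270/(2125×115×10³) + 360/(625×29×10³) = 2.097×10⁻⁵ mm/N.
P = 1.355 / 2.097×10⁻⁵ = 64600 N = 64.6 kN, compressive.
σ_{concrete} = P / A = 64600 / 625 = 103.4 MPa.

σ ≈ 103 MPa (compressive)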